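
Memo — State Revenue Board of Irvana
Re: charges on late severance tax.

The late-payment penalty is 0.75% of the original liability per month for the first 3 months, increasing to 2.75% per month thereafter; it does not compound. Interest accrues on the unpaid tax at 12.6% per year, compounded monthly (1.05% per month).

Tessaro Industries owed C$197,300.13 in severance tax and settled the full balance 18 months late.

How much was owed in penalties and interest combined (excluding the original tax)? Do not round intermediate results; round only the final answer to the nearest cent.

Penalty, months 1–3: 3 × 0.75% × C$197,300.13 = C$4,439.25…
Penalty, months 4–18: 15 × 2.75% × C$197,300.13 = C$81,386.30…
Interest: C$197,300.13 × ((1 + 0.0105)^18 − 1) = C$197,300.13 × 0.2068512… = C$40,811.7658…
Penalties + interest = C$85,825.5566… + C$40,811.7658… = C$126,637.32

C$126,637.32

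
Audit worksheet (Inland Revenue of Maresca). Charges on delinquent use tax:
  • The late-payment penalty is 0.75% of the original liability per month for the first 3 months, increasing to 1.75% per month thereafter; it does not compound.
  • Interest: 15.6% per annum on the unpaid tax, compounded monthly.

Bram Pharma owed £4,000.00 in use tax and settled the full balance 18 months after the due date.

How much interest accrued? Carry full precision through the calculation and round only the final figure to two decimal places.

Interest (15.6%/yr ÷ 12 = 1.3%/month): £4,000.00 × ((1 + 0.013)^18 − 1) = £1,046.9617…

£1,046.96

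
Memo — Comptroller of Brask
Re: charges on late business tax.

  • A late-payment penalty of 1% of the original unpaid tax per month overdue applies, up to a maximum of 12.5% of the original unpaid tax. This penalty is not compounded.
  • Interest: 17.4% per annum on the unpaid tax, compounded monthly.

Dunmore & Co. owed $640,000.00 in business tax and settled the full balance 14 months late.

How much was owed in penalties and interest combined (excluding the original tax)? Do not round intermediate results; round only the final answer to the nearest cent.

$222,904.33

Penalty (uncapped): 14 × 1% × $640,000.00 = $89,600.00; cap = 12.5% × $640,000.00 = $80,000.00 → penalty = $80,000.00
Interest (17.4%/yr ÷ 12 = 1.45%/month): $640,000.00 × ((1 + 0.0145)^14 − 1) = $142,904.3266…
Penalties + interest = $80,000.0000 + $142,904.3266… = $222,904.33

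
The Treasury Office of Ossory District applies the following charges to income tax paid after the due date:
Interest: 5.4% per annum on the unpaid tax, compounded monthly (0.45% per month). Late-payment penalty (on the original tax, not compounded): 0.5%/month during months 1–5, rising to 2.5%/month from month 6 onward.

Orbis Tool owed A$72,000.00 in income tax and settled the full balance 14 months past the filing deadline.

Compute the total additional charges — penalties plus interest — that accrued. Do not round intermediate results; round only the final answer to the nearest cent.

A$22,671.10

Penalty, months 1–5: 5 × 0.5% × A$72,000.00 = A$1,800.00
Penalty, months 6–14: 9 × 2.5% × A$72,000.00 = A$16,200.00
Interest: A$72,000.00 × ((1 + 0.0045)^14 − 1) = A$72,000.00 × 0.0648763… = A$4,671.0960…
Penalties + interest = A$18,000.0000 + A$4,671.0960… = A$22,671.10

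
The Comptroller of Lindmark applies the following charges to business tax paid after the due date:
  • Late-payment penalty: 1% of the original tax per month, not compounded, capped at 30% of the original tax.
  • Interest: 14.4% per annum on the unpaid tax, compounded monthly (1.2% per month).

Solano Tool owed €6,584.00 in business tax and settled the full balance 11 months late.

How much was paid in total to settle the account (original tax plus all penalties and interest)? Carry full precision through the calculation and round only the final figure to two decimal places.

€8,231.40

Penalty: 11 × 1% × €6,584.00 = €724.24 (below the 30% cap of €1,975.20)
Interest: €6,584.00 × ((1 + 0.012)^11 − 1) = €6,584.00 × 0.1402121… = €923.1563…
Total = €6,584.00 + €724.2400 + €923.1563… = €8,231.40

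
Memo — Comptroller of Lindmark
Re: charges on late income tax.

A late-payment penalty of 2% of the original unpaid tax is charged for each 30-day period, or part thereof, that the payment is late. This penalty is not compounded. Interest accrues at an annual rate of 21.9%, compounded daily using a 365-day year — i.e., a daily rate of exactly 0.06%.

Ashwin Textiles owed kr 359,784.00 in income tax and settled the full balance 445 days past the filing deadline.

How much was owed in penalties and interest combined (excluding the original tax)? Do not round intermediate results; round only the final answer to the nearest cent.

Penalty periods: ⌈445/30⌉ = 15; penalty = 15 × 2% × kr 359,784.00 = kr 107,935.20
Interest: kr 359,784.00 × ((1 + 0.0006)^445 − 1) = kr 359,784.00 × 0.30593588… = kr 110,070.8341…
Penalties + interest = kr 107,935.2000 + kr 110,070.8341… = kr 218,006.03

kr 218,006.03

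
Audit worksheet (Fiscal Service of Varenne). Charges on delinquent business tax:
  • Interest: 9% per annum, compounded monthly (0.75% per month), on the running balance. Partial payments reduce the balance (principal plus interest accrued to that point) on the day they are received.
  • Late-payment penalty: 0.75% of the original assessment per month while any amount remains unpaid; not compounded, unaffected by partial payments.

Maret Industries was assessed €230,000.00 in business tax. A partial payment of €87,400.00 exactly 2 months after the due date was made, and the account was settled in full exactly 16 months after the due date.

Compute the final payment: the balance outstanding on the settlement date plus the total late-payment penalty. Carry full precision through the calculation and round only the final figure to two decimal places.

Balance at month 2: €230,000.0000 × (1 + 0.0075)^2 = €233,462.9375
After €87,400.00 payment: €233,462.9375 − €87,400.00 = €146,062.9375
Balance at month 16: €146,062.9375 × (1 + 0.0075)^14 = €162,170.1050…
Penalty: 16 × 0.75% × €230,000.00 = €27,600.00
Final settlement = outstanding balance + penalty = €162,170.1050… + €27,600.00 = €189,770.11

€189,770.11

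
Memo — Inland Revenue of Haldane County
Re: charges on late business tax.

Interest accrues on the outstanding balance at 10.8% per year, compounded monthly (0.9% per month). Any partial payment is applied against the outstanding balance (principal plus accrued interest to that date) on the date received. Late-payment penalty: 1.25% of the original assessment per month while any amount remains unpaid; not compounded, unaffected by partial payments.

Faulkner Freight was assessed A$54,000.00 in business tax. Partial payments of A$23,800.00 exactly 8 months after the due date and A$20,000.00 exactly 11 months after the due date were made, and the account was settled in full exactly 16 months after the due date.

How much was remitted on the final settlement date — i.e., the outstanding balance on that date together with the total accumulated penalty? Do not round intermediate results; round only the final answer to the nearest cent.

A$26,638.68

Balance at month 8: A$54,000.0000 × (1 + 0.009)^8 = A$58,012.7015…
After A$23,800.00 payment: A$58,012.7015… − A$23,800.00 = A$34,212.7015…
Balance at month 11: A$34,212.7015… × (1 + 0.009)^3 = A$35,144.7830…
After A$20,000.00 payment: A$35,144.7830… − A$20,000.00 = A$15,144.7830…
Balance at month 16: A$15,144.7830… × (1 + 0.009)^5 = A$15,838.6765…
Penalty: 16 × 1.25% × A$54,000.00 = A$10,800.00
Final settlement = outstanding balance + penalty = A$15,838.6765… + A$10,800.00 = A$26,638.68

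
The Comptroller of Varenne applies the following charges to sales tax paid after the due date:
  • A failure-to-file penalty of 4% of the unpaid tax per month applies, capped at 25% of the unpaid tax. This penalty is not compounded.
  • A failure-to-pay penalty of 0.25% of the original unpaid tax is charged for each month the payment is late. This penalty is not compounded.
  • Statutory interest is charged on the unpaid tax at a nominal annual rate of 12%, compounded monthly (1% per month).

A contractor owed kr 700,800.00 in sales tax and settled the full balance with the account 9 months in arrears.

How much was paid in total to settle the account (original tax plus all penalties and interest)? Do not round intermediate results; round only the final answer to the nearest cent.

Failure-to-file: 9 × 4% × kr 700,800.00 = kr 252,288.00, capped at 25% × kr 700,800.00 = kr 175,200.00
Failure-to-pay penalty: 9 × 0.25% × kr 700,800.00 = kr 15,768.00
Interest: kr 700,800.00 × ((1 + 0.01)^9 − 1) = kr 700,800.00 × 0.0936853… = kr 65,654.6391…
Total = kr 700,800.00 + kr 190,968.0000 + kr 65,654.6391… = kr 957,422.64

kr 957,422.64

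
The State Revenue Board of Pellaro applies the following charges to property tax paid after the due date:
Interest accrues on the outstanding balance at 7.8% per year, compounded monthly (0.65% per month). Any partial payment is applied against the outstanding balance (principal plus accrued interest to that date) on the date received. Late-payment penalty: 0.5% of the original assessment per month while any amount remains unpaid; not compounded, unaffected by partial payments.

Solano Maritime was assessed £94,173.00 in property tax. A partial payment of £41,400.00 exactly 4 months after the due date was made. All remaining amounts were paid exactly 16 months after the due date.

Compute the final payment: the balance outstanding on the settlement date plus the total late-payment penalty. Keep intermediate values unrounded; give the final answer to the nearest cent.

£67,245.90

Balance at month 4: £94,173.0000 × (1 + 0.0065)^4 = £96,645.4745…
After £41,400.00 payment: £96,645.4745… − £41,400.00 = £55,245.4745…
Balance at month 16: £55,245.4745… × (1 + 0.0065)^12 = £59,712.0606…
Penalty: 16 × 0.5% × £94,173.00 = £7,533.84
Final settlement = outstanding balance + penalty = £59,712.0606… + £7,533.84 = £67,245.90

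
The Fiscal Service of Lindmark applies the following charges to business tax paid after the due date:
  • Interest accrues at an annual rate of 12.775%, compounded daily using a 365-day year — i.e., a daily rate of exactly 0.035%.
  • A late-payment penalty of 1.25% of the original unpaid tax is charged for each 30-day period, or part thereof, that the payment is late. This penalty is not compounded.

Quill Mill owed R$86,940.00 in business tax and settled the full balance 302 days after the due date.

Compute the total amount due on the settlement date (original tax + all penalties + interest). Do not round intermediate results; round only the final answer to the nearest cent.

Penalty periods: ⌈302/30⌉ = 11; penalty = 11 × 1.25% × R$86,940.00 = R$11,954.25
Interest: R$86,940.00 × ((1 + 0.00035)^302 − 1) = R$86,940.00 × 0.11146783… = R$9,691.0127…
Total = R$86,940.00 + R$11,954.2500 + R$9,691.0127… = R$108,585.26

R$108,585.26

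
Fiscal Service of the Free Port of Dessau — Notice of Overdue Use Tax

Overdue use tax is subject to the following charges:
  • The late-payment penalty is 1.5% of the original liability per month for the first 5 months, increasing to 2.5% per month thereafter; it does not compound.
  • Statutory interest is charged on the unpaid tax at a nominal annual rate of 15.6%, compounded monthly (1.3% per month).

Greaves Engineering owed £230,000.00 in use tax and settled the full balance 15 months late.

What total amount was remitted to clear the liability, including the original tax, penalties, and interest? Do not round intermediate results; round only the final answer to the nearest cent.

Penalty, months 1–5: 5 × 1.5% × £230,000.00 = £17,250.00
Penalty, months 6–15: 10 × 2.5% × £230,000.00 = £57,500.00
Interest: £230,000.00 × ((1 + 0.013)^15 − 1) = £230,000.00 × 0.2137848… = £49,170.4949…
Total = £230,000.00 + £74,750.0000 + £49,170.4949… = £353,920.49

£353,920.49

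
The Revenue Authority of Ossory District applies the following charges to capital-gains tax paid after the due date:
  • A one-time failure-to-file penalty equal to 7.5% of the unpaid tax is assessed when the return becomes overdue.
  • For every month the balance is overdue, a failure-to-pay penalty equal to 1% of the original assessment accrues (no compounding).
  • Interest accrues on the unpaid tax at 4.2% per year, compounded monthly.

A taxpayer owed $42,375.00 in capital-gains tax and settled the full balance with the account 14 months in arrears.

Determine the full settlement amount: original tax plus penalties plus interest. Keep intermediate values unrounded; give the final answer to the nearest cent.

Failure-to-file penalty: 7.5% × $42,375.00 = $3,178.13…
Failure-to-pay penalty = 1% × $42,375.00 × 14 mo = $5,932.50
Interest (4.2%/yr ÷ 12 = 0.35%/month): $42,375.00 × ((1 + 0.0035)^14 − 1) = $2,124.2803…
Total = $42,375.00 + $9,110.6250 + $2,124.2803… = $53,609.91

$53,609.91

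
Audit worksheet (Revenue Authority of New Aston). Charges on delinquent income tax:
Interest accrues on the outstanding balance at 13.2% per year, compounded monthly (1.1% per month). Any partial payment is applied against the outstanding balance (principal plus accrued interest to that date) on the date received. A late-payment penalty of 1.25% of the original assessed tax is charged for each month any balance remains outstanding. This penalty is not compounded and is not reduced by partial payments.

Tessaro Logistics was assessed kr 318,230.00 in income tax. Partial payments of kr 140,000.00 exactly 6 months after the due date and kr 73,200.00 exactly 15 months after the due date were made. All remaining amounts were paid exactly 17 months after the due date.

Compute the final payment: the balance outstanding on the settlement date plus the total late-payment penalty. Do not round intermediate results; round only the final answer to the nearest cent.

Balance at month 6: kr 318,230.0000 × (1 + 0.011)^6 = kr 339,819.3089…
After kr 140,000.00 payment: kr 339,819.3089… − kr 140,000.00 = kr 199,819.3089…
Balance at month 15: kr 199,819.3089… × (1 + 0.011)^9 = kr 220,494.5467…
After kr 73,200.00 payment: kr 220,494.5467… − kr 73,200.00 = kr 147,294.5467…
Balance at month 17: kr 147,294.5467… × (1 + 0.011)^2 = kr 150,552.8494…
Penalty: 17 × 1.25% × kr 318,230.00 = kr 67,623.88…
Final settlement = outstanding balance + penalty = kr 150,552.8494… + kr 67,623.88… = kr 218,176.72

kr 218,176.72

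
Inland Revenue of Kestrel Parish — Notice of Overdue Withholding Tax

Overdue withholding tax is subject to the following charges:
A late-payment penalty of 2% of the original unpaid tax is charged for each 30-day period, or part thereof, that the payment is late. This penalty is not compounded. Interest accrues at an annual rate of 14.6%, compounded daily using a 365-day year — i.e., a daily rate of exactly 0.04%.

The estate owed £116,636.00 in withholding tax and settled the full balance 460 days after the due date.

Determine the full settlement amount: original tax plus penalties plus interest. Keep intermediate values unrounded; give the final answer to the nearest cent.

Penalty periods: ⌈460/30⌉ = 16; penalty = 16 × 2% × £116,636.00 = £37,323.52
Interest: £116,636.00 × ((1 + 0.0004)^460 − 1) = £116,636.00 × 0.20197160… = £23,557.1597…
Total = £116,636.00 + £37,323.5200 + £23,557.1597… = £177,516.68

£177,516.68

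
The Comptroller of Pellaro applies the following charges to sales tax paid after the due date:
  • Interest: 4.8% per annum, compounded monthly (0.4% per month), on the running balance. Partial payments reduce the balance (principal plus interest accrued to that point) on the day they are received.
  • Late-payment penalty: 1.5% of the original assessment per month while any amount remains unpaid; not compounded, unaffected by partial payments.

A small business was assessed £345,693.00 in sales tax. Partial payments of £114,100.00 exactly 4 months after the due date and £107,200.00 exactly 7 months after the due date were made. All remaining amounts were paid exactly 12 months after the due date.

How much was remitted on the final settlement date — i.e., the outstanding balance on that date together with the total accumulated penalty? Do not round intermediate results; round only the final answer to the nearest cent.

Balance at month 4: £345,693.0000 × (1 + 0.004)^4 = £351,257.3631…
After £114,100.00 payment: £351,257.3631… − £114,100.00 = £237,157.3631…
Balance at month 7: £237,157.3631… × (1 + 0.004)^3 = £240,014.6502…
After £107,200.00 payment: £240,014.6502… − £107,200.00 = £132,814.6502…
Balance at month 12: £132,814.6502… × (1 + 0.004)^5 = £135,492.2787…
Penalty: 12 × 1.5% × £345,693.00 = £62,224.74
Final settlement = outstanding balance + penalty = £135,492.2787… + £62,224.74 = £197,717.02

£197,717.02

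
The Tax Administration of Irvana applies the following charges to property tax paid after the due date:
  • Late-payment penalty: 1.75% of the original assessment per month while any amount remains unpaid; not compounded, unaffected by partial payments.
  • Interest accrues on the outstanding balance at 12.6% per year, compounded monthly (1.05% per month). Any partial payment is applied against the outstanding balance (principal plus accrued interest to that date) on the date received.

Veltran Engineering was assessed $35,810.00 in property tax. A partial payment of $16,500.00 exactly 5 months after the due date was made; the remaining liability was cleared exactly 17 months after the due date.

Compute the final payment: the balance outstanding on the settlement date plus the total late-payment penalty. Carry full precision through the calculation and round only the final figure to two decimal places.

Balance at month 5: $35,810.0000 × (1 + 0.0105)^5 = $37,729.9223…
After $16,500.00 payment: $37,729.9223… − $16,500.00 = $21,229.9223…
Balance at month 17: $21,229.9223… × (1 + 0.0105)^12 = $24,064.9087…
Penalty: 17 × 1.75% × $35,810.00 = $10,653.48…
Final settlement = outstanding balance + penalty = $24,064.9087… + $10,653.48… = $34,718.38

$34,718.38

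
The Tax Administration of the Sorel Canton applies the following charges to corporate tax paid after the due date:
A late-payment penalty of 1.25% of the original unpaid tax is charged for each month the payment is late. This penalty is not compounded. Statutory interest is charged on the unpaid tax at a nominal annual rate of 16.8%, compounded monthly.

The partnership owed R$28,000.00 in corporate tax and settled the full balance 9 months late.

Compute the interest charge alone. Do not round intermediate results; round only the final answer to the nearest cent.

Interest (16.8%/yr ÷ 12 = 1.4%/month): R$28,000.00 × ((1 + 0.014)^9 − 1) = R$3,732.1593…

R$3,732.16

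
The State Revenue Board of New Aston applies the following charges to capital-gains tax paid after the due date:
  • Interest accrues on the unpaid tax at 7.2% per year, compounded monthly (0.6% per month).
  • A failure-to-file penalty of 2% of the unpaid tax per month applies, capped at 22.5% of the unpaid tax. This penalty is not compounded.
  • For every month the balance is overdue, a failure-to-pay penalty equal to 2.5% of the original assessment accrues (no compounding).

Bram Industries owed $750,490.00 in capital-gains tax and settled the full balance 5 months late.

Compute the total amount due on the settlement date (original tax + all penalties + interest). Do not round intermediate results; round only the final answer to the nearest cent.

Failure-to-file: 5 × 2% × $750,490.00 = $75,049.00 (under the 22.5% cap)
Failure-to-pay penalty = 2.5% × $750,490.00 × 5 mo = $93,811.25
Interest: $750,490.00 × ((1 + 0.006)^5 − 1) = $750,490.00 × 0.0303622… = $22,786.5023…
Total = $750,490.00 + $168,860.2500 + $22,786.5023… = $942,136.75

$942,136.75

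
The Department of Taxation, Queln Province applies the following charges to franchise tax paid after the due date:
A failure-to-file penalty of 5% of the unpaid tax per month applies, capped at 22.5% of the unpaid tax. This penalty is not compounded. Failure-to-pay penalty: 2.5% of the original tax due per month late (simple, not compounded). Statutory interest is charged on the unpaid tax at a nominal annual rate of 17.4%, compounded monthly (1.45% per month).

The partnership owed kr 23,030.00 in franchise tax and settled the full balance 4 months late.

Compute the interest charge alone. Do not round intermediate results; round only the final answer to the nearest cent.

Interest: kr 23,030.00 × ((1 + 0.0145)^4 − 1) = kr 23,030.00 × 0.0592737… = kr 1,365.0742…

kr 1,365.07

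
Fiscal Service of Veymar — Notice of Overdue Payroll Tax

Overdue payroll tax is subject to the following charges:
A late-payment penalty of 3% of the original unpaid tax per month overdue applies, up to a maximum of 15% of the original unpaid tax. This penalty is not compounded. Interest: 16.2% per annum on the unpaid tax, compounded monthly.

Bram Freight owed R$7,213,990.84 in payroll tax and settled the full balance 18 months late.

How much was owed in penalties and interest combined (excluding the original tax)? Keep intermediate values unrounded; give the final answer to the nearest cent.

R$3,051,500.17

Penalty (uncapped): 18 × 3% × R$7,213,990.84 = R$3,895,555.05…; cap = 15% × R$7,213,990.84 = R$1,082,098.63… → penalty = R$1,082,098.63…
Interest (16.2%/yr ÷ 12 = 1.35%/month): R$7,213,990.84 × ((1 + 0.0135)^18 − 1) = R$1,969,401.5440…
Penalties + interest = R$1,082,098.6260 + R$1,969,401.5440… = R$3,051,500.17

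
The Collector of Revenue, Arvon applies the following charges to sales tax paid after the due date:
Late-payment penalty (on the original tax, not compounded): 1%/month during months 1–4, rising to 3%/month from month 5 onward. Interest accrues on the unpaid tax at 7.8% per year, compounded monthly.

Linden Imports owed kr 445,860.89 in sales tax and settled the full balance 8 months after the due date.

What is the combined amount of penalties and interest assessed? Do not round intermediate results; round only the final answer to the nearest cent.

kr 95,056.88

Penalty, months 1–4: 4 × 1% × kr 445,860.89 = kr 17,834.44…
Penalty, months 5–8: 4 × 3% × kr 445,860.89 = kr 53,503.31…
Interest (7.8%/yr ÷ 12 = 0.65%/month): kr 445,860.89 × ((1 + 0.0065)^8 − 1) = kr 23,719.1326…
Penalties + interest = kr 71,337.7424 + kr 23,719.1326… = kr 95,056.88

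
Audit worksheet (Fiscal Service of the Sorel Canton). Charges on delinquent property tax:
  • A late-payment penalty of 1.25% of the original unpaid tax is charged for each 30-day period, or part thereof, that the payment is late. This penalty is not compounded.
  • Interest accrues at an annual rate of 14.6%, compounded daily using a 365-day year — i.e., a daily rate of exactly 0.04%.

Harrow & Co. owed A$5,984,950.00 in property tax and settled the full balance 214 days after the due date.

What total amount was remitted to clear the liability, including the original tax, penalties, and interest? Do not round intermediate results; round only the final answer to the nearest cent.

A$7,118,211.34

Penalty periods: ⌈214/30⌉ = 8; penalty = 8 × 1.25% × A$5,984,950.00 = A$598,495.00
Interest: A$5,984,950.00 × ((1 + 0.0004)^214 − 1) = A$5,984,950.00 × 0.08935185… = A$534,766.3430…
Total = A$5,984,950.00 + A$598,495.0000 + A$534,766.3430… = A$7,118,211.34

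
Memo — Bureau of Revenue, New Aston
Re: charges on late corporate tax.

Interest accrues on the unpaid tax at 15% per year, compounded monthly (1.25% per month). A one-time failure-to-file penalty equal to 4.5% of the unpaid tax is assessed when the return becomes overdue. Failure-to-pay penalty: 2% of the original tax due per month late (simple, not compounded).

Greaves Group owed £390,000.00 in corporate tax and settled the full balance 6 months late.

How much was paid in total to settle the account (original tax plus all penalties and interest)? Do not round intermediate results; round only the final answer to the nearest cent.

£484,529.44

Failure-to-file penalty: 4.5% × £390,000.00 = £17,550.00
Failure-to-pay penalty: 6 × 2% × £390,000.00 = £46,800.00
Interest: £390,000.00 × ((1 + 0.0125)^6 − 1) = £390,000.00 × 0.0773832… = £30,179.4404…
Total = £390,000.00 + £64,350.0000 + £30,179.4404… = £484,529.44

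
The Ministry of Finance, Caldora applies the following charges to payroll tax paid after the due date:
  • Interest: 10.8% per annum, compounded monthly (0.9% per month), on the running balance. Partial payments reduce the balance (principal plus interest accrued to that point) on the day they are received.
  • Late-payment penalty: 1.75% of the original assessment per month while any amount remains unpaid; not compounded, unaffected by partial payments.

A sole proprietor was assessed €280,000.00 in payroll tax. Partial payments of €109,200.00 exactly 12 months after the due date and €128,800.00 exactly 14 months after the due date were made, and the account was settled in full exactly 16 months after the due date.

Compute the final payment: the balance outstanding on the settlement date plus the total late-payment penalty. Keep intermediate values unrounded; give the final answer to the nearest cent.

€157,245.90

Balance at month 12: €280,000.0000 × (1 + 0.009)^12 = €311,782.7090…
After €109,200.00 payment: €311,782.7090… − €109,200.00 = €202,582.7090…
Balance at month 14: €202,582.7090… × (1 + 0.009)^2 = €206,245.6069…
After €128,800.00 payment: €206,245.6069… − €128,800.00 = €77,445.6069…
Balance at month 16: €77,445.6069… × (1 + 0.009)^2 = €78,845.9010…
Penalty: 16 × 1.75% × €280,000.00 = €78,400.00
Final settlement = outstanding balance + penalty = €78,845.9010… + €78,400.00 = €157,245.90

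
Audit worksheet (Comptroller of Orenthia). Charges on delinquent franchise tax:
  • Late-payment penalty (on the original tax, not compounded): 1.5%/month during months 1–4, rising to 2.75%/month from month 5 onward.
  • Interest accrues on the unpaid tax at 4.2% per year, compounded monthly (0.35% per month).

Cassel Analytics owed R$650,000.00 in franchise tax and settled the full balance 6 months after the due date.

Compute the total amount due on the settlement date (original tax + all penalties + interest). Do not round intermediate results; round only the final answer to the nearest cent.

Penalty, months 1–4: 4 × 1.5% × R$650,000.00 = R$39,000.00
Penalty, months 5–6: 2 × 2.75% × R$650,000.00 = R$35,750.00
Interest: R$650,000.00 × ((1 + 0.0035)^6 − 1) = R$650,000.00 × 0.0211846… = R$13,769.9963…
Total = R$650,000.00 + R$74,750.0000 + R$13,769.9963… = R$738,520.00

R$738,520.00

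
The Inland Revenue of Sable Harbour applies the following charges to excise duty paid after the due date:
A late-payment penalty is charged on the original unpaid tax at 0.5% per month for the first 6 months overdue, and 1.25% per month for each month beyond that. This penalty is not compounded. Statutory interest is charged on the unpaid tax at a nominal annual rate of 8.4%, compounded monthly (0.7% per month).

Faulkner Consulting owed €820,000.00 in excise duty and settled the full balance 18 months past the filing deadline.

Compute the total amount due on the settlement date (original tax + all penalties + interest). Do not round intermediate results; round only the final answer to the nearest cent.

Penalty, months 1–6: 6 × 0.5% × €820,000.00 = €24,600.00
Penalty, months 7–18: 12 × 1.25% × €820,000.00 = €123,000.00
Interest: €820,000.00 × ((1 + 0.007)^18 − 1) = €820,000.00 × 0.1337844… = €109,703.1926…
Total = €820,000.00 + €147,600.0000 + €109,703.1926… = €1,077,303.19

€1,077,303.19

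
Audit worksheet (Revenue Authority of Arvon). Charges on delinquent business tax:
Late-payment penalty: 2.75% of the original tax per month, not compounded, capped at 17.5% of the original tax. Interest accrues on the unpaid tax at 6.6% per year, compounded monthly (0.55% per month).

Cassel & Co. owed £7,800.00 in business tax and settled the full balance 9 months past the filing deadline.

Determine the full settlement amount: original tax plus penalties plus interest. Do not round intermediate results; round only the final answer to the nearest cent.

Penalty (uncapped): 9 × 2.75% × £7,800.00 = £1,930.50; cap = 17.5% × £7,800.00 = £1,365.00 → penalty = £1,365.00
Interest: £7,800.00 × ((1 + 0.0055)^9 − 1) = £7,800.00 × 0.0506031… = £394.7041…
Total = £7,800.00 + £1,365.0000 + £394.7041… = £9,559.70

£9,559.70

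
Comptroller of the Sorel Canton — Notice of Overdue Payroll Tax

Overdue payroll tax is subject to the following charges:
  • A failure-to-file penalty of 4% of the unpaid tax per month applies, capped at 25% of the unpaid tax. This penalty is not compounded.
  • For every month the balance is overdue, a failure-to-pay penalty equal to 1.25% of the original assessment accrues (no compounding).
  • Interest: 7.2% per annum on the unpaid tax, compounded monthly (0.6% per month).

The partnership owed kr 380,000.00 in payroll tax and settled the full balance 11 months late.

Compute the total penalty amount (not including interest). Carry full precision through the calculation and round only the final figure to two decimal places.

Failure-to-file: 11 × 4% × kr 380,000.00 = kr 167,200.00, capped at 25% × kr 380,000.00 = kr 95,000.00
Failure-to-pay penalty = 1.25% × kr 380,000.00 × 11 mo = kr 52,250.00
Total penalty = kr 95,000.00 + kr 52,250.00 = kr 147,250.00

kr 147,250.00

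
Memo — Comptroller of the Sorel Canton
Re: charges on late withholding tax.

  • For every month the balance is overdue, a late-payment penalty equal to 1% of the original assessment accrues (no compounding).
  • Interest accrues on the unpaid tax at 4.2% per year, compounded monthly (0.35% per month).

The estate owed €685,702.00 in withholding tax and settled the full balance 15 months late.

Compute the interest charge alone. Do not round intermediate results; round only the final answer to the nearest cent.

Interest: €685,702.00 × ((1 + 0.0035)^15 − 1) = €685,702.00 × 0.0538060… = €36,894.8575…

€36,894.86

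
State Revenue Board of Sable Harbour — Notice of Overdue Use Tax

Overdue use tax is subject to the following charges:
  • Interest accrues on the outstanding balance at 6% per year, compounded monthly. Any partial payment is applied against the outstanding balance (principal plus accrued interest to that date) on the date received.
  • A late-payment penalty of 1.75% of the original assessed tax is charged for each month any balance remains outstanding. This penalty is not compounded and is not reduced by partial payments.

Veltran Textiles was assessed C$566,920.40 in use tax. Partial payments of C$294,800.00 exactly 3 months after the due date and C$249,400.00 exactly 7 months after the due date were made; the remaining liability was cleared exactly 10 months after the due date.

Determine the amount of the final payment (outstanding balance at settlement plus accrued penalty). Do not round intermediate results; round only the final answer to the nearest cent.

C$136,690.05

Monthly rate = 6% ÷ 12 = 0.5%
Balance at month 3: C$566,920.4000 × (1 + 0.005)^3 = C$575,466.7959…
After C$294,800.00 payment: C$575,466.7959… − C$294,800.00 = C$280,666.7959…
Balance at month 7: C$280,666.7959… × (1 + 0.005)^4 = C$286,322.3723…
After C$249,400.00 payment: C$286,322.3723… − C$249,400.00 = C$36,922.3723…
Balance at month 10: C$36,922.3723… × (1 + 0.005)^3 = C$37,478.9817…
Penalty: 10 × 1.75% × C$566,920.40 = C$99,211.07
Final settlement = outstanding balance + penalty = C$37,478.9817… + C$99,211.07 = C$136,690.05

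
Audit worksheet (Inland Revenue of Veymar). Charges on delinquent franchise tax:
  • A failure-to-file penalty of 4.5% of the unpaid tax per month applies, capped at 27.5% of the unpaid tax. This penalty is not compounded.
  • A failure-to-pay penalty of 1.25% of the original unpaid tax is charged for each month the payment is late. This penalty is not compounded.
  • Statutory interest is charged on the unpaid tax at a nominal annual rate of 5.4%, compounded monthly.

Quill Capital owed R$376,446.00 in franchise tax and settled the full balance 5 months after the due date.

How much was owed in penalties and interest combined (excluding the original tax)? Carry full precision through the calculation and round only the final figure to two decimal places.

R$116,774.83

Failure-to-file: 5 × 4.5% × R$376,446.00 = R$84,700.35 (under the 27.5% cap)
Failure-to-pay penalty: 5 × 1.25% × R$376,446.00 = R$23,527.88…
Interest (5.4%/yr ÷ 12 = 0.45%/month): R$376,446.00 × ((1 + 0.0045)^5 − 1) = R$8,546.6091…
Penalties + interest = R$108,228.2250 + R$8,546.6091… = R$116,774.83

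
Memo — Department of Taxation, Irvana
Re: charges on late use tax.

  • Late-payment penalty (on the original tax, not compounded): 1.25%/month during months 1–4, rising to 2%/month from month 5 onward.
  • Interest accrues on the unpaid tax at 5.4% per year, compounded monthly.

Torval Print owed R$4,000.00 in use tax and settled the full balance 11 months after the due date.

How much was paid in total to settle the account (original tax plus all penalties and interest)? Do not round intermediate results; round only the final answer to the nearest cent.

Penalty, months 1–4: 4 × 1.25% × R$4,000.00 = R$200.00
Penalty, months 5–11: 7 × 2% × R$4,000.00 = R$560.00
Interest (5.4%/yr ÷ 12 = 0.45%/month): R$4,000.00 × ((1 + 0.0045)^11 − 1) = R$202.5157…
Total = R$4,000.00 + R$760.0000 + R$202.5157… = R$4,962.52

R$4,962.52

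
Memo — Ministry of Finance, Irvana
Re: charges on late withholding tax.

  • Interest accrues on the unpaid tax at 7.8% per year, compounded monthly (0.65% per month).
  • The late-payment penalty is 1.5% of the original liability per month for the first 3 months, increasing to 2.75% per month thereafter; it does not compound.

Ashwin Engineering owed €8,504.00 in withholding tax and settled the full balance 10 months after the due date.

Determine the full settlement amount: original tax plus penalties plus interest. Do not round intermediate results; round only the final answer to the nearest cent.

€11,092.91

Penalty, months 1–3: 3 × 1.5% × €8,504.00 = €382.68
Penalty, months 4–10: 7 × 2.75% × €8,504.00 = €1,637.02
Interest: €8,504.00 × ((1 + 0.0065)^10 − 1) = €8,504.00 × 0.0669346… = €569.2117…
Total = €8,504.00 + €2,019.7000 + €569.2117… = €11,092.91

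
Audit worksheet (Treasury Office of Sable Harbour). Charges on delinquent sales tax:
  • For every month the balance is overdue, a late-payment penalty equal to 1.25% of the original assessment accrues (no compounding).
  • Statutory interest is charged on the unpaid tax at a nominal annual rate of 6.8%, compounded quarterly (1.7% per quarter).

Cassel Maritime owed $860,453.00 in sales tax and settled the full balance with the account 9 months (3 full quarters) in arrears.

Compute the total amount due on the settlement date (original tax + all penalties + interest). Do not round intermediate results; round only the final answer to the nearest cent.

$1,001,887.31

Late-payment penalty = 1.25% × $860,453.00 × 9 mo = $96,800.96…
Interest: $860,453.00 × ((1 + 0.017)^3 − 1) = $860,453.00 × 0.0518719… = $44,633.3432…
Total = $860,453.00 + $96,800.9625 + $44,633.3432… = $1,001,887.31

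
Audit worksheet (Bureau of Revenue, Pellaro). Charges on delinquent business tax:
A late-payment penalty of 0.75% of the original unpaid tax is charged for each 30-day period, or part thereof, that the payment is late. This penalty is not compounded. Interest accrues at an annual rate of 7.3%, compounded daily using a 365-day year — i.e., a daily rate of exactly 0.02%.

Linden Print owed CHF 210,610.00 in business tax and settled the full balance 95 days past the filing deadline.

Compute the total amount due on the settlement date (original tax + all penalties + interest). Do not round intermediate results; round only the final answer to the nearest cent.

CHF 220,967.74

Penalty periods: ⌈95/30⌉ = 4; penalty = 4 × 0.75% × CHF 210,610.00 = CHF 6,318.30
Interest: CHF 210,610.00 × ((1 + 0.0002)^95 − 1) = CHF 210,610.00 × 0.01917971… = CHF 4,039.4392…
Total = CHF 210,610.00 + CHF 6,318.3000 + CHF 4,039.4392… = CHF 220,967.74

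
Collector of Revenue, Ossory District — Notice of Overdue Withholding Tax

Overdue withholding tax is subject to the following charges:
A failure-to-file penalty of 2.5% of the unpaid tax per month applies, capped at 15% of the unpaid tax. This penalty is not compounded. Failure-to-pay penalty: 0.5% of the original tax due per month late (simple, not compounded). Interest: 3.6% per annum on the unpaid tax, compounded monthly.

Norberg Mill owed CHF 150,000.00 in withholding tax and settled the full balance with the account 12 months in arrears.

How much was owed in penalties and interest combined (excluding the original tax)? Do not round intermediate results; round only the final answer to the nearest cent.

Failure-to-file: 12 × 2.5% × CHF 150,000.00 = CHF 45,000.00, capped at 15% × CHF 150,000.00 = CHF 22,500.00
Failure-to-pay penalty = 0.5% × CHF 150,000.00 × 12 mo = CHF 9,000.00
Interest (3.6%/yr ÷ 12 = 0.3%/month): CHF 150,000.00 × ((1 + 0.003)^12 − 1) = CHF 5,489.9970…
Penalties + interest = CHF 31,500.0000 + CHF 5,489.9970… = CHF 36,990.00

CHF 36,990.00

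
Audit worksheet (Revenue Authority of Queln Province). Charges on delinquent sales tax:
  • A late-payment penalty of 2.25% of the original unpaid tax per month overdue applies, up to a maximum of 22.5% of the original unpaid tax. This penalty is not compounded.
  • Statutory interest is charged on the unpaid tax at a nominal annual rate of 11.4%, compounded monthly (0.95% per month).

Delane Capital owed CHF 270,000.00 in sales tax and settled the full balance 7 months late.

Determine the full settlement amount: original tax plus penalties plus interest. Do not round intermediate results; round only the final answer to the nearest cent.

Penalty: 7 × 2.25% × CHF 270,000.00 = CHF 42,525.00 (below the 22.5% cap of CHF 60,750.00)
Interest: CHF 270,000.00 × ((1 + 0.0095)^7 − 1) = CHF 270,000.00 × 0.0684255… = CHF 18,474.8971…
Total = CHF 270,000.00 + CHF 42,525.0000 + CHF 18,474.8971… = CHF 330,999.90

CHF 330,999.90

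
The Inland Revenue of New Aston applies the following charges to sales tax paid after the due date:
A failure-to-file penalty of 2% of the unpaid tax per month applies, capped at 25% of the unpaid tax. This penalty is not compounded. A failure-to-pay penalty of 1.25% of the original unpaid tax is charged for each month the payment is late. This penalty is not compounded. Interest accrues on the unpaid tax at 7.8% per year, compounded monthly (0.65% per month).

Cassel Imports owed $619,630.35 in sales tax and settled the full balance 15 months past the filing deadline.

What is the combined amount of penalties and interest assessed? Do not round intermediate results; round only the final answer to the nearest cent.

Failure-to-file: 15 × 2% × $619,630.35 = $185,889.11…, capped at 25% × $619,630.35 = $154,907.59…
Failure-to-pay penalty: 15 × 1.25% × $619,630.35 = $116,180.69…
Interest: $619,630.35 × ((1 + 0.0065)^15 − 1) = $619,630.35 × 0.1020637… = $63,241.7514…
Penalties + interest = $271,088.2781… + $63,241.7514… = $334,330.03

$334,330.03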